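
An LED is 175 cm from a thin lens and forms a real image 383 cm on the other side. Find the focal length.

Real image ⇒ d_i = +383 cm.
1/f = 1/d_o + 1/d_i = 1/(175) + 1/(383) = 0.008325, so f = 120 cm.
Since f is positive, the thin lens is converging.

f = 120 cm (converging)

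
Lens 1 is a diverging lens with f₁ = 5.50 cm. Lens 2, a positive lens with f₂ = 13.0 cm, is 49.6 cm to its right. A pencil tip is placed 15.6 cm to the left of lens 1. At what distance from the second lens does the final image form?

17.2 cm

Lens 1 is diverging, so f₁ = −5.50 cm.
Lens 1: 1/d_i1 = 1/f₁ − 1/d_o1 = 1/(-5.50) − 1/(15.6) = -0.2459, so d_i1 = -4.066 cm.
The intermediate image is 4.066 cm to the left of lens 1 (virtual), which is 49.6 − (-4.066) = 53.67 cm to the left of lens 2, so d_o2 = +53.67 cm.
Lens 2: 1/d_i2 = 1/f₂ − 1/d_o2 = 1/(13.0) − 1/(53.67) = 0.05829, so d_i2 = 17.2 cm.
The final image is real, 17.2 cm to the right of lens 2 (overall magnification ≈ -0.083).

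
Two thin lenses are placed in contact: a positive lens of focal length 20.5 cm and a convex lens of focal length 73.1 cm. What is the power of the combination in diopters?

P₁ = 1/f₁ = 1/(0.205 m) = +4.878 D; P₂ = 1/f₂ = 1/(0.731 m) = +1.368 D.
For thin lenses in contact, P = P₁ + P₂ = (+4.878) + (+1.368) = +6.25 D.

P = +6.25 D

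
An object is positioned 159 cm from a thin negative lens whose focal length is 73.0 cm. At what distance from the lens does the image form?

50.0 cm

For a negative lens, f = -73.0 cm.
Thin-lens equation: 1/q = 1/f − 1/p = 1/(-73.00) − 1/(159) = -0.01370 − 0.006289 = -0.01999, so q = -50.0 cm.
The image is virtual, upright and reduced, on the same side as the object.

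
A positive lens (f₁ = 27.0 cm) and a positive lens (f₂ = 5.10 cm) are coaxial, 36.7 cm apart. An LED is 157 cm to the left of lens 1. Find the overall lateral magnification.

Lens 1: 1/d_i1 = 1/(27.0) − 1/(157) = 0.03067, so d_i1 = 32.61 cm; m₁ = −d_i1/d_o1 = -0.2077.
d_o2 = 36.7 − (32.61) = 4.090 cm.
Lens 2: 1/d_i2 = 1/(5.10) − 1/(4.090) = -0.04842, so d_i2 = -20.65 cm; m₂ = −d_i2/d_o2 = +5.050.
m = m₁·m₂ = (-0.2077)(+5.050) = -1.05.

m = -1.05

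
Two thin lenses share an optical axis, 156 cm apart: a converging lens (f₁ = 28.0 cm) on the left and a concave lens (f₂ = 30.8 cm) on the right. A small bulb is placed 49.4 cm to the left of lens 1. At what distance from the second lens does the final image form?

Lens 1: 1/d_i1 = 1/f₁ − 1/d_o1 = 1/(28.0) − 1/(49.4) = 0.01547, so d_i1 = 64.64 cm.
The intermediate image is 64.64 cm to the right of lens 1, which is 156 − (64.64) = 91.36 cm to the left of lens 2, so d_o2 = +91.36 cm.
Lens 2 is diverging, so f₂ = −30.8 cm.
Lens 2: 1/d_i2 = 1/f₂ − 1/d_o2 = 1/(-30.8) − 1/(91.36) = -0.04341, so d_i2 = -23.0 cm.
The final image is virtual, 23.0 cm to the left of lens 2 (overall magnification ≈ -0.33).

23.0 cm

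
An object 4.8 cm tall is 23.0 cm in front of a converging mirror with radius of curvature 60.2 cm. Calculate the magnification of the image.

m = +4.24

f = R/2 = 60.2/2 = 30.10 cm.
1/d_i = 1/f − 1/d_o = 1/(30.10) − 1/(23.0) = -0.01026, so d_i = -97.51 cm.
m = −d_i/d_o = −(-97.51)/(23.0) = +4.24.
The image is virtual, upright and enlarged, behind the mirror.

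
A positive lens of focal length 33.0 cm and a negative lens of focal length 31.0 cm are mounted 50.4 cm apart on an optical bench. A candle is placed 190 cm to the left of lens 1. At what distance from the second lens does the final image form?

7.82 cm

Lens 1: 1/d_i1 = 1/f₁ − 1/d_o1 = 1/(33.0) − 1/(190) = 0.02504, so d_i1 = 39.94 cm.
The intermediate image is 39.94 cm to the right of lens 1, which is 50.4 − (39.94) = 10.46 cm to the left of lens 2, so d_o2 = +10.46 cm.
Lens 2 is diverging, so f₂ = −31.0 cm.
Lens 2: 1/d_i2 = 1/f₂ − 1/d_o2 = 1/(-31.0) − 1/(10.46) = -0.1279, so d_i2 = -7.82 cm.
The final image is virtual, 7.82 cm to the left of lens 2 (overall magnification ≈ -0.16).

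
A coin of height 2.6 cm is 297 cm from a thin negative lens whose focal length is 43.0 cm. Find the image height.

0.329 cm

For a negative lens, f = -43.0 cm.
1/d_i = 1/f − 1/d_o = 1/(-43.00) − 1/(297) = -0.02662, so d_i = -37.56 cm.
m = −d_i/d_o = +0.1265.
|h_i| = |m|·h_o = 0.1265 × 2.6 = 0.329 cm. The image is virtual, upright and reduced, on the same side as the object.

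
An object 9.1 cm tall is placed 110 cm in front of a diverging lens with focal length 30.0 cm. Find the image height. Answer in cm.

1.95 cm

For a diverging lens, f = -30.0 cm.
1/d_i = 1/f − 1/d_o = 1/(-30.00) − 1/(110) = -0.04242, so d_i = -23.57 cm.
m = −d_i/d_o = +0.2143.
|h_i| = |m|·h_o = 0.2143 × 9.1 = 1.95 cm. The image is virtual, upright and reduced, on the same side as the object.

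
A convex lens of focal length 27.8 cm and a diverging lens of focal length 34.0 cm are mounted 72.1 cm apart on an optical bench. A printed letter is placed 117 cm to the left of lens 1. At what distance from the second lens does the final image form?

17.4 cm

Lens 1: 1/d_i1 = 1/f₁ − 1/d_o1 = 1/(27.8) − 1/(117) = 0.02742, so d_i1 = 36.46 cm.
The intermediate image is 36.46 cm to the right of lens 1, which is 72.1 − (36.46) = 35.64 cm to the left of lens 2, so d_o2 = +35.64 cm.
Lens 2 is diverging, so f₂ = −34.0 cm.
Lens 2: 1/d_i2 = 1/f₂ − 1/d_o2 = 1/(-34.0) − 1/(35.64) = -0.05747, so d_i2 = -17.4 cm.
The final image is virtual, 17.4 cm to the left of lens 2 (overall magnification ≈ -0.15).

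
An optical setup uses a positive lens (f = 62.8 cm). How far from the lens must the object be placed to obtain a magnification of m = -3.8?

m = −d_i/d_o ⇒ d_i = −m·d_o.
1/f = 1/d_o + 1/d_i = 1/d_o − 1/(m·d_o) = (1 − 1/m)/d_o, so d_o = f(1 − 1/m) = (62.80)(1 − 1/(-3.8)) = 79.3 cm.

79.3 cm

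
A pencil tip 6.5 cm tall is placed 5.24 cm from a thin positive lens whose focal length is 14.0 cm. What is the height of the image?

10.4 cm

1/d_i = 1/f − 1/d_o = 1/(14.00) − 1/(5.24) = -0.1194, so d_i = -8.374 cm.
m = −d_i/d_o = +1.598.
|h_i| = |m|·h_o = 1.598 × 6.5 = 10.4 cm. The image is virtual, upright and enlarged, on the same side as the object.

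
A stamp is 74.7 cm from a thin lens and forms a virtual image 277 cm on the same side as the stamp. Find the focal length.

Virtual image ⇒ d_i = −277 cm.
1/f = 1/d_o + 1/d_i = 1/(74.7) + 1/(-277) = 0.009777, so f = 102 cm.
Since f is positive, the thin lens is converging.

f = 102 cm (converging)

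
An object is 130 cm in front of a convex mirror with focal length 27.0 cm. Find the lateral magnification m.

m = +0.172

For a convex mirror, f = -27.0 cm.
1/d_i = 1/f − 1/d_o = 1/(-27.00) − 1/(130) = -0.04473, so d_i = -22.36 cm.
m = −d_i/d_o = −(-22.36)/(130) = +0.172.
The image is virtual, upright and reduced, behind the mirror.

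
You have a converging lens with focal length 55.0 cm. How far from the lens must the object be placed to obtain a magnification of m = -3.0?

73.3 cm

m = −d_i/d_o ⇒ d_i = −m·d_o.
1/f = 1/d_o + 1/d_i = 1/d_o − 1/(m·d_o) = (1 − 1/m)/d_o, so d_o = f(1 − 1/m) = (55.00)(1 − 1/(-3.0)) = 73.3 cm.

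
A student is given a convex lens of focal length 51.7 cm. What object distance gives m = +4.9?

41.1 cm

m = −d_i/d_o ⇒ d_i = −m·d_o.
1/f = 1/d_o + 1/d_i = 1/d_o − 1/(m·d_o) = (1 − 1/m)/d_o, so d_o = f(1 − 1/m) = (51.70)(1 − 1/(+4.9)) = 41.1 cm.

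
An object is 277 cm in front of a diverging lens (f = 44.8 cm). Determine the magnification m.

m = +0.139

For a diverging lens, f = -44.8 cm.
1/d_i = 1/f − 1/d_o = 1/(-44.80) − 1/(277) = -0.02593, so d_i = -38.56 cm.
m = −d_i/d_o = −(-38.56)/(277) = +0.139.
The image is virtual, upright and reduced, on the same side as the object.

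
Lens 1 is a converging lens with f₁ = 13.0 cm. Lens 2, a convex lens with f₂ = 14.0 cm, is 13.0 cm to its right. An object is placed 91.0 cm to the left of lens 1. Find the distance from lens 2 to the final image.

1.88 cm

Lens 1: 1/d_i1 = 1/f₁ − 1/d_o1 = 1/(13.0) − 1/(91.0) = 0.06593, so d_i1 = 15.17 cm.
The intermediate image is 15.17 cm to the right of lens 1, which lies 2.170 cm to the right of lens 2 — a virtual object — so d_o2 = −2.170 cm.
Lens 2: 1/d_i2 = 1/f₂ − 1/d_o2 = 1/(14.0) − 1/(-2.170) = 0.5323, so d_i2 = 1.88 cm.
The final image is real, 1.88 cm to the right of lens 2 (overall magnification ≈ -0.14).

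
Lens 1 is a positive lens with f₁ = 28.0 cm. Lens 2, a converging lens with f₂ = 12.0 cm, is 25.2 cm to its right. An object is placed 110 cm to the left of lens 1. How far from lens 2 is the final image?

6.09 cm

Lens 1: 1/d_i1 = 1/f₁ − 1/d_o1 = 1/(28.0) − 1/(110) = 0.02662, so d_i1 = 37.56 cm.
The intermediate image is 37.56 cm to the right of lens 1, which lies 12.36 cm to the right of lens 2 — a virtual object — so d_o2 = −12.36 cm.
Lens 2: 1/d_i2 = 1/f₂ − 1/d_o2 = 1/(12.0) − 1/(-12.36) = 0.1642, so d_i2 = 6.09 cm.
The final image is real, 6.09 cm to the right of lens 2 (overall magnification ≈ -0.17).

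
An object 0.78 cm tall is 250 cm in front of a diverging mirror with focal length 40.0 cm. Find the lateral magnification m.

For a diverging mirror, f = -40.0 cm.
1/d_i = 1/f − 1/d_o = 1/(-40.00) − 1/(250) = -0.02900, so d_i = -34.48 cm.
m = −d_i/d_o = −(-34.48)/(250) = +0.138.
The image is virtual, upright and reduced, behind the mirror.

m = +0.138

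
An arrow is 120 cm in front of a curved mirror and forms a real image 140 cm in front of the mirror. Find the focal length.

Real image ⇒ d_i = +140 cm.
1/f = 1/d_o + 1/d_i = 1/(120) + 1/(140) = 0.01548, so f = 64.6 cm.
Since f is positive, the curved mirror is concave.

f = 64.6 cm (concave)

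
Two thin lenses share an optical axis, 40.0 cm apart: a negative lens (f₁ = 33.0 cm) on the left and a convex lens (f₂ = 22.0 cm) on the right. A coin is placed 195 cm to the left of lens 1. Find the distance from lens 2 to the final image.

Lens 1 is diverging, so f₁ = −33.0 cm.
Lens 1: 1/d_i1 = 1/f₁ − 1/d_o1 = 1/(-33.0) − 1/(195) = -0.03543, so d_i1 = -28.22 cm.
The intermediate image is 28.22 cm to the left of lens 1 (virtual), which is 40.0 − (-28.22) = 68.22 cm to the left of lens 2, so d_o2 = +68.22 cm.
Lens 2: 1/d_i2 = 1/f₂ − 1/d_o2 = 1/(22.0) − 1/(68.22) = 0.03080, so d_i2 = 32.5 cm.
The final image is real, 32.5 cm to the right of lens 2 (overall magnification ≈ -0.069).

32.5 cm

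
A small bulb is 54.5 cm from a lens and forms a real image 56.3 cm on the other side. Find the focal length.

Real image ⇒ d_i = +56.3 cm.
1/f = 1/d_o + 1/d_i = 1/(54.5) + 1/(56.3) = 0.03611, so f = 27.7 cm.
Since f is positive, the lens is converging.

f = 27.7 cm (converging)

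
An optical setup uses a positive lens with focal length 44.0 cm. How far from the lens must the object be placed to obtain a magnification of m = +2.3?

24.9 cm

m = −d_i/d_o ⇒ d_i = −m·d_o.
1/f = 1/d_o + 1/d_i = 1/d_o − 1/(m·d_o) = (1 − 1/m)/d_o, so d_o = f(1 − 1/m) = (44.00)(1 − 1/(+2.3)) = 24.9 cm.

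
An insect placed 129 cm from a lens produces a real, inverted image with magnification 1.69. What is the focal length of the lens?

f = 81.0 cm (converging)

m = −d_i/d_o ⇒ d_i = −m·d_o = −(-1.69)·(129) = 218.0 cm.
1/f = 1/d_o + 1/d_i = 1/(129) + 1/(218.0) = 0.01234, so f = 81.0 cm.
Since f is positive, the lens is converging.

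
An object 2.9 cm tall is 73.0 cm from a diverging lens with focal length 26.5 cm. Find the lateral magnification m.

For a diverging lens, f = -26.5 cm.
1/d_i = 1/f − 1/d_o = 1/(-26.50) − 1/(73.0) = -0.05143, so d_i = -19.44 cm.
m = −d_i/d_o = −(-19.44)/(73.0) = +0.266.
The image is virtual, upright and reduced, on the same side as the object.

m = +0.266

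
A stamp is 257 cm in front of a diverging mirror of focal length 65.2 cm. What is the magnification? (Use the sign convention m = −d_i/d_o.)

For a diverging mirror, f = -65.2 cm.
1/d_i = 1/f − 1/d_o = 1/(-65.20) − 1/(257) = -0.01923, so d_i = -52.01 cm.
m = −d_i/d_o = −(-52.01)/(257) = +0.202.
The image is virtual, upright and reduced, behind the mirror.

m = +0.202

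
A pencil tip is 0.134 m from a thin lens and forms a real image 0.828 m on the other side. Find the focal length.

f = 0.115 m (converging)

Real image ⇒ d_i = +0.828 m.
1/f = 1/d_o + 1/d_i = 1/(0.134) + 1/(0.828) = 8.670, so f = 0.115 m.
Since f is positive, the thin lens is converging.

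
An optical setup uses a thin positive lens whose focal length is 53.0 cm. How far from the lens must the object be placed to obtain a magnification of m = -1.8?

m = −d_i/d_o ⇒ d_i = −m·d_o.
1/f = 1/d_o + 1/d_i = 1/d_o − 1/(m·d_o) = (1 − 1/m)/d_o, so d_o = f(1 − 1/m) = (53.00)(1 − 1/(-1.8)) = 82.4 cm.

82.4 cm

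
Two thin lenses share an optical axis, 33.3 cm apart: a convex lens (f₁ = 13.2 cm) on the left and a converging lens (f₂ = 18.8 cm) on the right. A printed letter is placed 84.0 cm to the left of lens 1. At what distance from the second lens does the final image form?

Lens 1: 1/d_i1 = 1/f₁ − 1/d_o1 = 1/(13.2) − 1/(84.0) = 0.06385, so d_i1 = 15.66 cm.
The intermediate image is 15.66 cm to the right of lens 1, which is 33.3 − (15.66) = 17.64 cm to the left of lens 2, so d_o2 = +17.64 cm.
Lens 2: 1/d_i2 = 1/f₂ − 1/d_o2 = 1/(18.8) − 1/(17.64) = -0.003498, so d_i2 = -286 cm.
The final image is virtual, 286 cm to the left of lens 2 (overall magnification ≈ -3.0).

286 cm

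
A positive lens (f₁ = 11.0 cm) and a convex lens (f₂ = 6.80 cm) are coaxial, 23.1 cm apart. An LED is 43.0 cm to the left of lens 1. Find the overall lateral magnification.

m = +1.54

Lens 1: 1/d_i1 = 1/(11.0) − 1/(43.0) = 0.06765, so d_i1 = 14.78 cm; m₁ = −d_i1/d_o1 = -0.3437.
d_o2 = 23.1 − (14.78) = 8.320 cm.
Lens 2: 1/d_i2 = 1/(6.80) − 1/(8.320) = 0.02687, so d_i2 = 37.22 cm; m₂ = −d_i2/d_o2 = -4.474.
m = m₁·m₂ = (-0.3437)(-4.474) = +1.54.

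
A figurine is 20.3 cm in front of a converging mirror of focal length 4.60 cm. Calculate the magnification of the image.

m = -0.293

1/d_i = 1/f − 1/d_o = 1/(4.600) − 1/(20.3) = 0.1681, so d_i = 5.948 cm.
m = −d_i/d_o = −(5.948)/(20.3) = -0.293.
The image is real, inverted and reduced, in front of the mirror.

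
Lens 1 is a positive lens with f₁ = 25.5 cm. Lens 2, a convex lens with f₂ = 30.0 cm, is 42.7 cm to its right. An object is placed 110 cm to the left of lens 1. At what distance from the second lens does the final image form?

13.9 cm

Lens 1: 1/d_i1 = 1/f₁ − 1/d_o1 = 1/(25.5) − 1/(110) = 0.03012, so d_i1 = 33.20 cm.
The intermediate image is 33.20 cm to the right of lens 1, which is 42.7 − (33.20) = 9.500 cm to the left of lens 2, so d_o2 = +9.500 cm.
Lens 2: 1/d_i2 = 1/f₂ − 1/d_o2 = 1/(30.0) − 1/(9.500) = -0.07193, so d_i2 = -13.9 cm.
The final image is virtual, 13.9 cm to the left of lens 2 (overall magnification ≈ -0.44).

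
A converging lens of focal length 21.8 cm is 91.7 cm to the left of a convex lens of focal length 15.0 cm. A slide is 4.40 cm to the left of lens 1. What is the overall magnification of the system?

Lens 1: 1/d_i1 = 1/(21.8) − 1/(4.40) = -0.1814, so d_i1 = -5.513 cm; m₁ = −d_i1/d_o1 = +1.253.
d_o2 = 91.7 − (-5.513) = 97.21 cm.
Lens 2: 1/d_i2 = 1/(15.0) − 1/(97.21) = 0.05638, so d_i2 = 17.74 cm; m₂ = −d_i2/d_o2 = -0.1825.
m = m₁·m₂ = (+1.253)(-0.1825) = -0.229.

m = -0.229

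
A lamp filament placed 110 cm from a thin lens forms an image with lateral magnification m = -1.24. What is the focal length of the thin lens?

f = 60.9 cm (converging)

m = −d_i/d_o ⇒ d_i = −m·d_o = −(-1.24)·(110) = 136.4 cm.
1/f = 1/d_o + 1/d_i = 1/(110) + 1/(136.4) = 0.01642, so f = 60.9 cm.
Since f is positive, the thin lens is converging.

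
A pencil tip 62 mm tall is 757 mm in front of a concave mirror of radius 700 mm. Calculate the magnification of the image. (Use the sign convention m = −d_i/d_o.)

m = -0.860

f = R/2 = 700/2 = 350.0 mm.
1/d_i = 1/f − 1/d_o = 1/(350.0) − 1/(757) = 0.001536, so d_i = 651.0 mm.
m = −d_i/d_o = −(651.0)/(757) = -0.860.
The image is real, inverted and reduced, in front of the mirror.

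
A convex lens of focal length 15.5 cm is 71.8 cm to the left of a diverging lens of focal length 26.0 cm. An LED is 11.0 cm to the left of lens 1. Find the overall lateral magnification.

Lens 1: 1/d_i1 = 1/(15.5) − 1/(11.0) = -0.02639, so d_i1 = -37.89 cm; m₁ = −d_i1/d_o1 = +3.445.
d_o2 = 71.8 − (-37.89) = 109.7 cm.
f₂ = −26.0 cm (diverging).
Lens 2: 1/d_i2 = 1/(-26.0) − 1/(109.7) = -0.04758, so d_i2 = -21.02 cm; m₂ = −d_i2/d_o2 = +0.1916.
m = m₁·m₂ = (+3.445)(+0.1916) = +0.660.

m = +0.660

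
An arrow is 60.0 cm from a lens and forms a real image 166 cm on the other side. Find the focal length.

f = 44.1 cm (converging)

Real image ⇒ d_i = +166 cm.
1/f = 1/d_o + 1/d_i = 1/(60.0) + 1/(166) = 0.02269, so f = 44.1 cm.
Since f is positive, the lens is converging.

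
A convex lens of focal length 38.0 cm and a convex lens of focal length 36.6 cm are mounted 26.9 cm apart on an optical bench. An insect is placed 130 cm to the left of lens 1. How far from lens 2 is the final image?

15.5 cm

Lens 1: 1/d_i1 = 1/f₁ − 1/d_o1 = 1/(38.0) − 1/(130) = 0.01862, so d_i1 = 53.70 cm.
The intermediate image is 53.70 cm to the right of lens 1, which lies 26.80 cm to the right of lens 2 — a virtual object — so d_o2 = −26.80 cm.
Lens 2: 1/d_i2 = 1/f₂ − 1/d_o2 = 1/(36.6) − 1/(-26.80) = 0.06464, so d_i2 = 15.5 cm.
The final image is real, 15.5 cm to the right of lens 2 (overall magnification ≈ -0.24).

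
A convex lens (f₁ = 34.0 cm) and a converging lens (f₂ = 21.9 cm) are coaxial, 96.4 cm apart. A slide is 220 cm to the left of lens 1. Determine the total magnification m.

m = +0.117

Lens 1: 1/d_i1 = 1/(34.0) − 1/(220) = 0.02487, so d_i1 = 40.22 cm; m₁ = −d_i1/d_o1 = -0.1828.
d_o2 = 96.4 − (40.22) = 56.18 cm.
Lens 2: 1/d_i2 = 1/(21.9) − 1/(56.18) = 0.02786, so d_i2 = 35.89 cm; m₂ = −d_i2/d_o2 = -0.6389.
m = m₁·m₂ = (-0.1828)(-0.6389) = +0.117.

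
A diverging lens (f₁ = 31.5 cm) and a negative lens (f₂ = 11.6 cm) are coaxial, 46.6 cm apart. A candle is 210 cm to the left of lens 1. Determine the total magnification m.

m = +0.0177

f₁ = −31.5 cm (diverging).
Lens 1: 1/d_i1 = 1/(-31.5) − 1/(210) = -0.03651, so d_i1 = -27.39 cm; m₁ = −d_i1/d_o1 = +0.1304.
d_o2 = 46.6 − (-27.39) = 73.99 cm.
f₂ = −11.6 cm (diverging).
Lens 2: 1/d_i2 = 1/(-11.6) − 1/(73.99) = -0.09972, so d_i2 = -10.03 cm; m₂ = −d_i2/d_o2 = +0.1355.
m = m₁·m₂ = (+0.1304)(+0.1355) = +0.0177.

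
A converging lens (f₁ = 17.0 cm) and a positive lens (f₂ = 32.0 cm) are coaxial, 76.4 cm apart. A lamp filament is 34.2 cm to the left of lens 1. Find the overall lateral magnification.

Lens 1: 1/d_i1 = 1/(17.0) − 1/(34.2) = 0.02958, so d_i1 = 33.80 cm; m₁ = −d_i1/d_o1 = -0.9883.
d_o2 = 76.4 − (33.80) = 42.60 cm.
Lens 2: 1/d_i2 = 1/(32.0) − 1/(42.60) = 0.007776, so d_i2 = 128.6 cm; m₂ = −d_i2/d_o2 = -3.019.
m = m₁·m₂ = (-0.9883)(-3.019) = +2.98.

m = +2.98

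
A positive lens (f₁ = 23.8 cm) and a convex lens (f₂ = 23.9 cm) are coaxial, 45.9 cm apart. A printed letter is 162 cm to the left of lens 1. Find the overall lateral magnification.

Lens 1: 1/d_i1 = 1/(23.8) − 1/(162) = 0.03584, so d_i1 = 27.90 cm; m₁ = −d_i1/d_o1 = -0.1722.
d_o2 = 45.9 − (27.90) = 18.00 cm.
Lens 2: 1/d_i2 = 1/(23.9) − 1/(18.00) = -0.01371, so d_i2 = -72.92 cm; m₂ = −d_i2/d_o2 = +4.051.
m = m₁·m₂ = (-0.1722)(+4.051) = -0.698.

m = -0.698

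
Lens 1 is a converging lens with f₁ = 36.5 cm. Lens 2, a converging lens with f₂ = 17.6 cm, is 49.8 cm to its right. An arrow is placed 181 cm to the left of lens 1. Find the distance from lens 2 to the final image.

Lens 1: 1/d_i1 = 1/f₁ − 1/d_o1 = 1/(36.5) − 1/(181) = 0.02187, so d_i1 = 45.72 cm.
The intermediate image is 45.72 cm to the right of lens 1, which is 49.8 − (45.72) = 4.080 cm to the left of lens 2, so d_o2 = +4.080 cm.
Lens 2: 1/d_i2 = 1/f₂ − 1/d_o2 = 1/(17.6) − 1/(4.080) = -0.1883, so d_i2 = -5.31 cm.
The final image is virtual, 5.31 cm to the left of lens 2 (overall magnification ≈ -0.33).

5.31 cm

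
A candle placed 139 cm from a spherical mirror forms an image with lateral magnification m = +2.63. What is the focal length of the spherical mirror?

f = 224 cm (concave)

m = −d_i/d_o ⇒ d_i = −m·d_o = −(+2.63)·(139) = -365.6 cm.
1/f = 1/d_o + 1/d_i = 1/(139) + 1/(-365.6) = 0.004459, so f = 224 cm.
Since f is positive, the spherical mirror is concave.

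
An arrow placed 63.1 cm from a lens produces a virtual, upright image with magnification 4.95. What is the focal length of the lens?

f = 79.1 cm (converging)

m = −d_i/d_o ⇒ d_i = −m·d_o = −(+4.95)·(63.1) = -312.3 cm.
1/f = 1/d_o + 1/d_i = 1/(63.1) + 1/(-312.3) = 0.01265, so f = 79.1 cm.
Since f is positive, the lens is converging.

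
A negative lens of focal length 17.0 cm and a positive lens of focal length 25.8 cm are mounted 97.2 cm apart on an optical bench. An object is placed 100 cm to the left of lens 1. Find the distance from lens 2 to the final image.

33.5 cm

Lens 1 is diverging, so f₁ = −17.0 cm.
Lens 1: 1/d_i1 = 1/f₁ − 1/d_o1 = 1/(-17.0) − 1/(100) = -0.06882, so d_i1 = -14.53 cm.
The intermediate image is 14.53 cm to the left of lens 1 (virtual), which is 97.2 − (-14.53) = 111.7 cm to the left of lens 2, so d_o2 = +111.7 cm.
Lens 2: 1/d_i2 = 1/f₂ − 1/d_o2 = 1/(25.8) − 1/(111.7) = 0.02981, so d_i2 = 33.5 cm.
The final image is real, 33.5 cm to the right of lens 2 (overall magnification ≈ -0.044).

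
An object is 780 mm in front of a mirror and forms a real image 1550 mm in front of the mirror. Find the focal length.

Real image ⇒ d_i = +1550 mm.
1/f = 1/d_o + 1/d_i = 1/(780) + 1/(1550) = 0.001927, so f = 519 mm.
Since f is positive, the mirror is concave.

f = 519 mm (concave)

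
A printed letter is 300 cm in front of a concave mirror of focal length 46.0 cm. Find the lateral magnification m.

1/d_i = 1/f − 1/d_o = 1/(46.00) − 1/(300) = 0.01841, so d_i = 54.33 cm.
m = −d_i/d_o = −(54.33)/(300) = -0.181.
The image is real, inverted and reduced, in front of the mirror.

m = -0.181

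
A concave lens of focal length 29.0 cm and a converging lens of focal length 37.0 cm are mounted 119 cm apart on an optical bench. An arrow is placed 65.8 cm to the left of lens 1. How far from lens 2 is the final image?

50.4 cm

Lens 1 is diverging, so f₁ = −29.0 cm.
Lens 1: 1/d_i1 = 1/f₁ − 1/d_o1 = 1/(-29.0) − 1/(65.8) = -0.04968, so d_i1 = -20.13 cm.
The intermediate image is 20.13 cm to the left of lens 1 (virtual), which is 119 − (-20.13) = 139.1 cm to the left of lens 2, so d_o2 = +139.1 cm.
Lens 2: 1/d_i2 = 1/f₂ − 1/d_o2 = 1/(37.0) − 1/(139.1) = 0.01984, so d_i2 = 50.4 cm.
The final image is real, 50.4 cm to the right of lens 2 (overall magnification ≈ -0.11).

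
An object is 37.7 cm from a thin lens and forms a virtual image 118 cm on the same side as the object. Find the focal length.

f = 55.4 cm (converging)

Virtual image ⇒ d_i = −118 cm.
1/f = 1/d_o + 1/d_i = 1/(37.7) + 1/(-118) = 0.01805, so f = 55.4 cm.
Since f is positive, the thin lens is converging.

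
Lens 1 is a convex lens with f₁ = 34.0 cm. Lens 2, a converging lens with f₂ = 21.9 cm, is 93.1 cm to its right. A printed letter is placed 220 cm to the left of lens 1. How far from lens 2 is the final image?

Lens 1: 1/d_i1 = 1/f₁ − 1/d_o1 = 1/(34.0) − 1/(220) = 0.02487, so d_i1 = 40.22 cm.
The intermediate image is 40.22 cm to the right of lens 1, which is 93.1 − (40.22) = 52.88 cm to the left of lens 2, so d_o2 = +52.88 cm.
Lens 2: 1/d_i2 = 1/f₂ − 1/d_o2 = 1/(21.9) − 1/(52.88) = 0.02675, so d_i2 = 37.4 cm.
The final image is real, 37.4 cm to the right of lens 2 (overall magnification ≈ 0.13).

37.4 cm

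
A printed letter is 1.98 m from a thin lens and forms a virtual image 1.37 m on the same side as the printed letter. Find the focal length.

f = -4.45 m (diverging)

Virtual image ⇒ d_i = −1.37 m.
1/f = 1/d_o + 1/d_i = 1/(1.98) + 1/(-1.37) = -0.2249, so f = -4.45 m.
Since f is negative, the thin lens is diverging.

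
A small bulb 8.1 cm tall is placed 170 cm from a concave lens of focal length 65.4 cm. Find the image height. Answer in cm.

For a concave lens, f = -65.4 cm.
1/d_i = 1/f − 1/d_o = 1/(-65.40) − 1/(170) = -0.02117, so d_i = -47.23 cm.
m = −d_i/d_o = +0.2778.
|h_i| = |m|·h_o = 0.2778 × 8.1 = 2.25 cm. The image is virtual, upright and reduced, on the same side as the object.

2.25 cm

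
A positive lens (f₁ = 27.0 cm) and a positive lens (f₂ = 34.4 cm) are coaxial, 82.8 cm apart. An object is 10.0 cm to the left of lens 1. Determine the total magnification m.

Lens 1: 1/d_i1 = 1/(27.0) − 1/(10.0) = -0.06296, so d_i1 = -15.88 cm; m₁ = −d_i1/d_o1 = +1.588.
d_o2 = 82.8 − (-15.88) = 98.68 cm.
Lens 2: 1/d_i2 = 1/(34.4) − 1/(98.68) = 0.01894, so d_i2 = 52.81 cm; m₂ = −d_i2/d_o2 = -0.5352.
m = m₁·m₂ = (+1.588)(-0.5352) = -0.850.

m = -0.850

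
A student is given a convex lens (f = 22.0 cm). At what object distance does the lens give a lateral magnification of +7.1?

18.9 cm

m = −d_i/d_o ⇒ d_i = −m·d_o.
1/f = 1/d_o + 1/d_i = 1/d_o − 1/(m·d_o) = (1 − 1/m)/d_o, so d_o = f(1 − 1/m) = (22.00)(1 − 1/(+7.1)) = 18.9 cm.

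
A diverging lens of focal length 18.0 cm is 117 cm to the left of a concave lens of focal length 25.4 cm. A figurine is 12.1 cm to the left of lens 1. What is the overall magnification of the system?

f₁ = −18.0 cm (diverging).
Lens 1: 1/d_i1 = 1/(-18.0) − 1/(12.1) = -0.1382, so d_i1 = -7.236 cm; m₁ = −d_i1/d_o1 = +0.5980.
d_o2 = 117 − (-7.236) = 124.2 cm.
f₂ = −25.4 cm (diverging).
Lens 2: 1/d_i2 = 1/(-25.4) − 1/(124.2) = -0.04742, so d_i2 = -21.09 cm; m₂ = −d_i2/d_o2 = +0.1698.
m = m₁·m₂ = (+0.5980)(+0.1698) = +0.102.

m = +0.102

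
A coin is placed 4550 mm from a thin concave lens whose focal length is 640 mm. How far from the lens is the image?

For a concave lens, f = -640 mm.
Lens equation: 1/s_i = 1/f − 1/s_o = 1/(-640.0) − 1/(4550) = -0.001563 − 0.0002198 = -0.001782, so s_i = -561 mm.
The image is virtual, upright and reduced, on the same side as the object.

561 mm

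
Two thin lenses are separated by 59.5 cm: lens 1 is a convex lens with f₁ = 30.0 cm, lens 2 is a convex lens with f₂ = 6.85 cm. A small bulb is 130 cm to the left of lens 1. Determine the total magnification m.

Lens 1: 1/d_i1 = 1/(30.0) − 1/(130) = 0.02564, so d_i1 = 39.00 cm; m₁ = −d_i1/d_o1 = -0.3000.
d_o2 = 59.5 − (39.00) = 20.50 cm.
Lens 2: 1/d_i2 = 1/(6.85) − 1/(20.50) = 0.09720, so d_i2 = 10.29 cm; m₂ = −d_i2/d_o2 = -0.5018.
m = m₁·m₂ = (-0.3000)(-0.5018) = +0.151.

m = +0.151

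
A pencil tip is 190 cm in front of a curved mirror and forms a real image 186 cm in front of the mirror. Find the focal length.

f = 94.0 cm (concave)

Real image ⇒ d_i = +186 cm.
1/f = 1/d_o + 1/d_i = 1/(190) + 1/(186) = 0.01064, so f = 94.0 cm.
Since f is positive, the curved mirror is concave.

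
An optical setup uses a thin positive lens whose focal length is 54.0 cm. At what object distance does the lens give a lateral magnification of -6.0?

63.0 cm

m = −d_i/d_o ⇒ d_i = −m·d_o.
1/f = 1/d_o + 1/d_i = 1/d_o − 1/(m·d_o) = (1 − 1/m)/d_o, so d_o = f(1 − 1/m) = (54.00)(1 − 1/(-6.0)) = 63.0 cm.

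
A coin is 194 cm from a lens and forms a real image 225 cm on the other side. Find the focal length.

f = 104 cm (converging)

Real image ⇒ d_i = +225 cm.
1/f = 1/d_o + 1/d_i = 1/(194) + 1/(225) = 0.009599, so f = 104 cm.
Since f is positive, the lens is converging.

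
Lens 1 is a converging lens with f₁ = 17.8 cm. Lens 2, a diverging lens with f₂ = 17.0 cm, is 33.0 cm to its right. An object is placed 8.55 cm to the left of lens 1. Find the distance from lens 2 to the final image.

Lens 1: 1/d_i1 = 1/f₁ − 1/d_o1 = 1/(17.8) − 1/(8.55) = -0.06078, so d_i1 = -16.45 cm.
The intermediate image is 16.45 cm to the left of lens 1 (virtual), which is 33.0 − (-16.45) = 49.45 cm to the left of lens 2, so d_o2 = +49.45 cm.
Lens 2 is diverging, so f₂ = −17.0 cm.
Lens 2: 1/d_i2 = 1/f₂ − 1/d_o2 = 1/(-17.0) − 1/(49.45) = -0.07905, so d_i2 = -12.7 cm.
The final image is virtual, 12.7 cm to the left of lens 2 (overall magnification ≈ 0.49).

12.7 cm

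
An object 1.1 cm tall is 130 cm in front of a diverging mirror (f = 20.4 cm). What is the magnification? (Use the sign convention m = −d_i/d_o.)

For a diverging mirror, f = -20.4 cm.
1/d_i = 1/f − 1/d_o = 1/(-20.40) − 1/(130) = -0.05671, so d_i = -17.63 cm.
m = −d_i/d_o = −(-17.63)/(130) = +0.136.
The image is virtual, upright and reduced, behind the mirror.

m = +0.136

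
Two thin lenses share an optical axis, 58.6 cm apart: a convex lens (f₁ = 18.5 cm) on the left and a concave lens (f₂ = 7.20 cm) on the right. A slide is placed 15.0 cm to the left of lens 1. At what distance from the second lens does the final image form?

6.84 cm

Lens 1: 1/d_i1 = 1/f₁ − 1/d_o1 = 1/(18.5) − 1/(15.0) = -0.01261, so d_i1 = -79.29 cm.
The intermediate image is 79.29 cm to the left of lens 1 (virtual), which is 58.6 − (-79.29) = 137.9 cm to the left of lens 2, so d_o2 = +137.9 cm.
Lens 2 is diverging, so f₂ = −7.20 cm.
Lens 2: 1/d_i2 = 1/f₂ − 1/d_o2 = 1/(-7.20) − 1/(137.9) = -0.1461, so d_i2 = -6.84 cm.
The final image is virtual, 6.84 cm to the left of lens 2 (overall magnification ≈ 0.26).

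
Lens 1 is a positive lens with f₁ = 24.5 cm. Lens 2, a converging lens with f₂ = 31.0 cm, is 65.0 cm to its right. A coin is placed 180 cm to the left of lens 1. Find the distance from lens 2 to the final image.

Lens 1: 1/d_i1 = 1/f₁ − 1/d_o1 = 1/(24.5) − 1/(180) = 0.03526, so d_i1 = 28.36 cm.
The intermediate image is 28.36 cm to the right of lens 1, which is 65.0 − (28.36) = 36.64 cm to the left of lens 2, so d_o2 = +36.64 cm.
Lens 2: 1/d_i2 = 1/f₂ − 1/d_o2 = 1/(31.0) − 1/(36.64) = 0.004965, so d_i2 = 201 cm.
The final image is real, 201 cm to the right of lens 2 (overall magnification ≈ 0.87).

201 cm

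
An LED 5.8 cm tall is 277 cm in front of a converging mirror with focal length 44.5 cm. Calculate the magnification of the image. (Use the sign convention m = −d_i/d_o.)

1/d_i = 1/f − 1/d_o = 1/(44.50) − 1/(277) = 0.01886, so d_i = 53.02 cm.
m = −d_i/d_o = −(53.02)/(277) = -0.191.
The image is real, inverted and reduced, in front of the mirror.

m = -0.191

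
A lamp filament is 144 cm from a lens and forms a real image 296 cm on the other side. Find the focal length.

Real image ⇒ d_i = +296 cm.
1/f = 1/d_o + 1/d_i = 1/(144) + 1/(296) = 0.01032, so f = 96.9 cm.
Since f is positive, the lens is converging.

f = 96.9 cm (converging)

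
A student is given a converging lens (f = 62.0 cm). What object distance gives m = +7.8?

m = −d_i/d_o ⇒ d_i = −m·d_o.
1/f = 1/d_o + 1/d_i = 1/d_o − 1/(m·d_o) = (1 − 1/m)/d_o, so d_o = f(1 − 1/m) = (62.00)(1 − 1/(+7.8)) = 54.1 cm.

54.1 cm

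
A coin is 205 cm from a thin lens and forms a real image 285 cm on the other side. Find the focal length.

f = 119 cm (converging)

Real image ⇒ d_i = +285 cm.
1/f = 1/d_o + 1/d_i = 1/(205) + 1/(285) = 0.008387, so f = 119 cm.
Since f is positive, the thin lens is converging.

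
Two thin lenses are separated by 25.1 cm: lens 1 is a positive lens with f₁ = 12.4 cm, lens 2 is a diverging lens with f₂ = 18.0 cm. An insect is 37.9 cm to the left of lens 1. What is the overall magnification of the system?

m = -0.355

Lens 1: 1/d_i1 = 1/(12.4) − 1/(37.9) = 0.05426, so d_i1 = 18.43 cm; m₁ = −d_i1/d_o1 = -0.4863.
d_o2 = 25.1 − (18.43) = 6.670 cm.
f₂ = −18.0 cm (diverging).
Lens 2: 1/d_i2 = 1/(-18.0) − 1/(6.670) = -0.2055, so d_i2 = -4.867 cm; m₂ = −d_i2/d_o2 = +0.7296.
m = m₁·m₂ = (-0.4863)(+0.7296) = -0.355.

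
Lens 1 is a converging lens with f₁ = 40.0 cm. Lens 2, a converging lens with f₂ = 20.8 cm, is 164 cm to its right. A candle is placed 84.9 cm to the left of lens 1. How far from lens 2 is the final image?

27.2 cm

Lens 1: 1/d_i1 = 1/f₁ − 1/d_o1 = 1/(40.0) − 1/(84.9) = 0.01322, so d_i1 = 75.63 cm.
The intermediate image is 75.63 cm to the right of lens 1, which is 164 − (75.63) = 88.37 cm to the left of lens 2, so d_o2 = +88.37 cm.
Lens 2: 1/d_i2 = 1/f₂ − 1/d_o2 = 1/(20.8) − 1/(88.37) = 0.03676, so d_i2 = 27.2 cm.
The final image is real, 27.2 cm to the right of lens 2 (overall magnification ≈ 0.27).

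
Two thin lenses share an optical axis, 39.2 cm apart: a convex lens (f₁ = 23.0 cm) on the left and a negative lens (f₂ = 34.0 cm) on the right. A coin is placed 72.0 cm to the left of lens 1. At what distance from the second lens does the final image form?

Lens 1: 1/d_i1 = 1/f₁ − 1/d_o1 = 1/(23.0) − 1/(72.0) = 0.02959, so d_i1 = 33.80 cm.
The intermediate image is 33.80 cm to the right of lens 1, which is 39.2 − (33.80) = 5.400 cm to the left of lens 2, so d_o2 = +5.400 cm.
Lens 2 is diverging, so f₂ = −34.0 cm.
Lens 2: 1/d_i2 = 1/f₂ − 1/d_o2 = 1/(-34.0) − 1/(5.400) = -0.2146, so d_i2 = -4.66 cm.
The final image is virtual, 4.66 cm to the left of lens 2 (overall magnification ≈ -0.41).

4.66 cm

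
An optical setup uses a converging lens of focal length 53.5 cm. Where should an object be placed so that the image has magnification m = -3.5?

m = −d_i/d_o ⇒ d_i = −m·d_o.
1/f = 1/d_o + 1/d_i = 1/d_o − 1/(m·d_o) = (1 − 1/m)/d_o, so d_o = f(1 − 1/m) = (53.50)(1 − 1/(-3.5)) = 68.8 cm.

68.8 cm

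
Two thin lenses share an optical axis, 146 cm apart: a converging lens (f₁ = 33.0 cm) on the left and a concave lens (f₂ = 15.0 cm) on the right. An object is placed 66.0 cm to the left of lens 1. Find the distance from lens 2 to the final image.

Lens 1: 1/d_i1 = 1/f₁ − 1/d_o1 = 1/(33.0) − 1/(66.0) = 0.01515, so d_i1 = 66.00 cm.
The intermediate image is 66.00 cm to the right of lens 1, which is 146 − (66.00) = 80.00 cm to the left of lens 2, so d_o2 = +80.00 cm.
Lens 2 is diverging, so f₂ = −15.0 cm.
Lens 2: 1/d_i2 = 1/f₂ − 1/d_o2 = 1/(-15.0) − 1/(80.00) = -0.07917, so d_i2 = -12.6 cm.
The final image is virtual, 12.6 cm to the left of lens 2 (overall magnification ≈ -0.16).

12.6 cm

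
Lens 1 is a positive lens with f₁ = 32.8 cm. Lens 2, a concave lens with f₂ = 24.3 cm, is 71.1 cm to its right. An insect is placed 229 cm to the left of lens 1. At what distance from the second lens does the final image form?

Lens 1: 1/d_i1 = 1/f₁ − 1/d_o1 = 1/(32.8) − 1/(229) = 0.02612, so d_i1 = 38.28 cm.
The intermediate image is 38.28 cm to the right of lens 1, which is 71.1 − (38.28) = 32.82 cm to the left of lens 2, so d_o2 = +32.82 cm.
Lens 2 is diverging, so f₂ = −24.3 cm.
Lens 2: 1/d_i2 = 1/f₂ − 1/d_o2 = 1/(-24.3) − 1/(32.82) = -0.07162, so d_i2 = -14.0 cm.
The final image is virtual, 14.0 cm to the left of lens 2 (overall magnification ≈ -0.071).

14.0 cm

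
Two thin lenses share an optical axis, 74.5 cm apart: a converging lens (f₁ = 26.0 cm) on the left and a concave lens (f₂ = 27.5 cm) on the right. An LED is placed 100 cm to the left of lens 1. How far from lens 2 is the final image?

16.2 cm

Lens 1: 1/d_i1 = 1/f₁ − 1/d_o1 = 1/(26.0) − 1/(100) = 0.02846, so d_i1 = 35.14 cm.
The intermediate image is 35.14 cm to the right of lens 1, which is 74.5 − (35.14) = 39.36 cm to the left of lens 2, so d_o2 = +39.36 cm.
Lens 2 is diverging, so f₂ = −27.5 cm.
Lens 2: 1/d_i2 = 1/f₂ − 1/d_o2 = 1/(-27.5) − 1/(39.36) = -0.06177, so d_i2 = -16.2 cm.
The final image is virtual, 16.2 cm to the left of lens 2 (overall magnification ≈ -0.14).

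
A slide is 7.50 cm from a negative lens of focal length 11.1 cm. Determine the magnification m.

For a negative lens, f = -11.1 cm.
1/d_i = 1/f − 1/d_o = 1/(-11.10) − 1/(7.50) = -0.2234, so d_i = -4.476 cm.
m = −d_i/d_o = −(-4.476)/(7.50) = +0.597.
The image is virtual, upright and reduced, on the same side as the object.

m = +0.597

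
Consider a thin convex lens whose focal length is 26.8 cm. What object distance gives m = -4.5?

m = −d_i/d_o ⇒ d_i = −m·d_o.
1/f = 1/d_o + 1/d_i = 1/d_o − 1/(m·d_o) = (1 − 1/m)/d_o, so d_o = f(1 − 1/m) = (26.80)(1 − 1/(-4.5)) = 32.8 cm.

32.8 cm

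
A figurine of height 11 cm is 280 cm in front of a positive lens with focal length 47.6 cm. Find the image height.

2.25 cm

1/d_i = 1/f − 1/d_o = 1/(47.60) − 1/(280) = 0.01744, so d_i = 57.35 cm.
m = −d_i/d_o = -0.2048.
|h_i| = |m|·h_o = 0.2048 × 11 = 2.25 cm. The image is real, inverted and reduced, on the far side of the lens.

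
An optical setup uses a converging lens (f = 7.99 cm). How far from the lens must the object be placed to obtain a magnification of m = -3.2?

m = −d_i/d_o ⇒ d_i = −m·d_o.
1/f = 1/d_o + 1/d_i = 1/d_o − 1/(m·d_o) = (1 − 1/m)/d_o, so d_o = f(1 − 1/m) = (7.990)(1 − 1/(-3.2)) = 10.5 cm.

10.5 cm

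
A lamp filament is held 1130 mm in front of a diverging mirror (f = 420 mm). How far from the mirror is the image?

For a diverging mirror, f = -420 mm.
Mirror equation: 1/s_i = 1/f − 1/s_o = 1/(-420.0) − 1/(1130) = -0.002381 − 0.0008850 = -0.003266, so s_i = -306 mm.
The image is virtual, upright and reduced, behind the mirror.

306 mm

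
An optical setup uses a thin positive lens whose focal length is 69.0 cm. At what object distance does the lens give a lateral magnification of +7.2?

59.4 cm

m = −d_i/d_o ⇒ d_i = −m·d_o.
1/f = 1/d_o + 1/d_i = 1/d_o − 1/(m·d_o) = (1 − 1/m)/d_o, so d_o = f(1 − 1/m) = (69.00)(1 − 1/(+7.2)) = 59.4 cm.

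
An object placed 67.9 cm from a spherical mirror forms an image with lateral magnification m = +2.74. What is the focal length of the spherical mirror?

m = −d_i/d_o ⇒ d_i = −m·d_o = −(+2.74)·(67.9) = -186.0 cm.
1/f = 1/d_o + 1/d_i = 1/(67.9) + 1/(-186.0) = 0.009351, so f = 107 cm.
Since f is positive, the spherical mirror is concave.

f = 107 cm (concave)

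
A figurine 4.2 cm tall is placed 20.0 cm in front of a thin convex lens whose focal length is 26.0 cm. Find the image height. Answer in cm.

18.2 cm

1/d_i = 1/f − 1/d_o = 1/(26.00) − 1/(20.0) = -0.01154, so d_i = -86.67 cm.
m = −d_i/d_o = +4.333.
|h_i| = |m|·h_o = 4.333 × 4.2 = 18.2 cm. The image is virtual, upright and enlarged, on the same side as the object.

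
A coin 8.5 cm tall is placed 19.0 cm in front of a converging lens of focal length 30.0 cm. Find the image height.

23.2 cm

1/d_i = 1/f − 1/d_o = 1/(30.00) − 1/(19.0) = -0.01930, so d_i = -51.82 cm.
m = −d_i/d_o = +2.727.
|h_i| = |m|·h_o = 2.727 × 8.5 = 23.2 cm. The image is virtual, upright and enlarged, on the same side as the object.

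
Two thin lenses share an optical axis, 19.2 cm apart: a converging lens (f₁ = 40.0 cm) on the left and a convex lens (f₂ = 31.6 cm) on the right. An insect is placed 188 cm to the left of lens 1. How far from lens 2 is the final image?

Lens 1: 1/d_i1 = 1/f₁ − 1/d_o1 = 1/(40.0) − 1/(188) = 0.01968, so d_i1 = 50.81 cm.
The intermediate image is 50.81 cm to the right of lens 1, which lies 31.61 cm to the right of lens 2 — a virtual object — so d_o2 = −31.61 cm.
Lens 2: 1/d_i2 = 1/f₂ − 1/d_o2 = 1/(31.6) − 1/(-31.61) = 0.06328, so d_i2 = 15.8 cm.
The final image is real, 15.8 cm to the right of lens 2 (overall magnification ≈ -0.14).

15.8 cm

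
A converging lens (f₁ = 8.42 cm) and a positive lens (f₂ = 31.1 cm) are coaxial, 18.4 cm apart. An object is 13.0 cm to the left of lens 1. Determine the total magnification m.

m = -1.56

Lens 1: 1/d_i1 = 1/(8.42) − 1/(13.0) = 0.04184, so d_i1 = 23.90 cm; m₁ = −d_i1/d_o1 = -1.838.
d_o2 = 18.4 − (23.90) = -5.500 cm (virtual object).
Lens 2: 1/d_i2 = 1/(31.1) − 1/(-5.500) = 0.2140, so d_i2 = 4.673 cm; m₂ = −d_i2/d_o2 = +0.8497.
m = m₁·m₂ = (-1.838)(+0.8497) = -1.56.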